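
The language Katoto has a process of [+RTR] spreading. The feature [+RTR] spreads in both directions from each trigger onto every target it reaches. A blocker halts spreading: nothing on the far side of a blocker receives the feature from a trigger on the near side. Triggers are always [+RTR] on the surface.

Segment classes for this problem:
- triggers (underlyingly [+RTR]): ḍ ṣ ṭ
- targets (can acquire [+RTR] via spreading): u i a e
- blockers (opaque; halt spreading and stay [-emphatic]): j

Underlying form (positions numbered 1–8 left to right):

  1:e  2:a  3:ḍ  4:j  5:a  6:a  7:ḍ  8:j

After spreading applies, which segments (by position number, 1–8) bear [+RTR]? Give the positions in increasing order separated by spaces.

1 2 3 5 6 7

From /ḍ/ at 3 rightward: 4 /j/ blocks.
From /ḍ/ at 3 leftward: 2 /a/ → [+RTR]; 1 /e/ → [+RTR]; word edge.
From /ḍ/ at 7 rightward: 8 /j/ blocks.
From /ḍ/ at 7 leftward: 6 /a/ → [+RTR]; 5 /a/ → [+RTR]; 4 /j/ blocks.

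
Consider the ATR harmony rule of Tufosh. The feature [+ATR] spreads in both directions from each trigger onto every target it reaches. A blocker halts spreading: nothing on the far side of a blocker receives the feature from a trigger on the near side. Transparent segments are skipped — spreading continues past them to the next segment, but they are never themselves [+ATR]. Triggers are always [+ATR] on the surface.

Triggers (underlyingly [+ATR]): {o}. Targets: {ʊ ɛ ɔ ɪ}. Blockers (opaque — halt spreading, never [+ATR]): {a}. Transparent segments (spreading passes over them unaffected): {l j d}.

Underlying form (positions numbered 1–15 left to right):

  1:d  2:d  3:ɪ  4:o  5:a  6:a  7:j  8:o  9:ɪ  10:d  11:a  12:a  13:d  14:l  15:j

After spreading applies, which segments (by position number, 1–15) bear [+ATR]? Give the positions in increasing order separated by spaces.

3 4 8 9

From /o/ at 4 rightward: 5 /a/ blocks.
From /o/ at 4 leftward: 3 /ɪ/ → [+ATR]; 2 /d/ transparent; 1 /d/ transparent; word edge.
From /o/ at 8 rightward: 9 /ɪ/ → [+ATR]; 10 /d/ transparent; 11 /a/ blocks.
From /o/ at 8 leftward: 7 /j/ transparent; 6 /a/ blocks.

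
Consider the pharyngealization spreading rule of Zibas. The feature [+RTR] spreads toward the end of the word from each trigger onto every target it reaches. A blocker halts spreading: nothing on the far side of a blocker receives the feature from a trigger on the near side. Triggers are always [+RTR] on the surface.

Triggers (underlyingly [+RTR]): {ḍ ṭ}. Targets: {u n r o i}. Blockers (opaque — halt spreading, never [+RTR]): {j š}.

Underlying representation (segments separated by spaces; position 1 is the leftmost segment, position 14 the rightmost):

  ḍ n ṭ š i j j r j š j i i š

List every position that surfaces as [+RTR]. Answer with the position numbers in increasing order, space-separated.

1 2 3

From /ḍ/ at 1 rightward: 2 /n/ → [+RTR]; 3 /ṭ/ is itself a trigger — this domain ends here.
From /ṭ/ at 3 rightward: 4 /š/ blocks.
Targets with no active source: positions 5 8 12 13 stay [-emphatic].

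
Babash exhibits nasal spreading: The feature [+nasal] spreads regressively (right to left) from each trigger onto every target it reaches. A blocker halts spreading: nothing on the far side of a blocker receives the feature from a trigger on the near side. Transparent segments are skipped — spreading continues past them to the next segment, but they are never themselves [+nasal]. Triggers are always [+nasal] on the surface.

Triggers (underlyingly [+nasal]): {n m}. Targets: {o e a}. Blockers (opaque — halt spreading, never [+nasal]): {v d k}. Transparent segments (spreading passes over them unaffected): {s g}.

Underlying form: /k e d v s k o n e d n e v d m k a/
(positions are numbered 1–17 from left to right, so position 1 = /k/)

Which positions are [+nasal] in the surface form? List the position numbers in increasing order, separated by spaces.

From /n/ at 8 leftward: 7 /o/ → [+nasal]; 6 /k/ blocks.
From /n/ at 11 leftward: 10 /d/ blocks.
From /m/ at 15 leftward: 14 /d/ blocks.
Targets with no active source: positions 2 9 12 17 stay [-nasal].

7 8 11 15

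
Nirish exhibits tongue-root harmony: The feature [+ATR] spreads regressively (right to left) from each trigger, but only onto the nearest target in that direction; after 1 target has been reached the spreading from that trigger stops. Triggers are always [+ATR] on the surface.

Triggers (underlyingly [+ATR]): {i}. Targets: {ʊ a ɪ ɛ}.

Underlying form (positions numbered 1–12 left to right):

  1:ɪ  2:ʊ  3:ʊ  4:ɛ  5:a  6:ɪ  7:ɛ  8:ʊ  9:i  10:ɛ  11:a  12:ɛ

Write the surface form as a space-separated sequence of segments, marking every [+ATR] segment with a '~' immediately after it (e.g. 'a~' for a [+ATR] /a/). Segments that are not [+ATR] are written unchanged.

From /i/ at 9 leftward: 8 /ʊ/ → [+ATR]; bound reached.
Targets with no active source: positions 1 2 3 4 5 6 7 10 11 12 stay [-ATR].
[+ATR] positions on the surface: 8 9.

ɪ ʊ ʊ ɛ a ɪ ɛ ʊ~ i~ ɛ a ɛ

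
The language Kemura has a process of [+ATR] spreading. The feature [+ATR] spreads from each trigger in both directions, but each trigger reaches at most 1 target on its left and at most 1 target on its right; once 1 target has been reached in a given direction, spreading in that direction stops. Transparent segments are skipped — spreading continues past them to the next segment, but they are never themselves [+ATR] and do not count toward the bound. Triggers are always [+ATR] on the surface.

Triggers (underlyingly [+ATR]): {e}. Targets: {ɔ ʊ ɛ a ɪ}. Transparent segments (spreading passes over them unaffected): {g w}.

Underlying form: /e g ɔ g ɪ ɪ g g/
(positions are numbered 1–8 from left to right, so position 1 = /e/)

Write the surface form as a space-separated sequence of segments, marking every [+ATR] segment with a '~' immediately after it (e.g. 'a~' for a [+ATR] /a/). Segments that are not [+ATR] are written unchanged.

From /e/ at 1 rightward: 2 /g/ transparent; 3 /ɔ/ → [+ATR]; bound reached.
From /e/ at 1 leftward: word edge.
Targets with no active source: positions 5 6 stay [-ATR].
[+ATR] positions on the surface: 1 3.

e~ g ɔ~ g ɪ ɪ g g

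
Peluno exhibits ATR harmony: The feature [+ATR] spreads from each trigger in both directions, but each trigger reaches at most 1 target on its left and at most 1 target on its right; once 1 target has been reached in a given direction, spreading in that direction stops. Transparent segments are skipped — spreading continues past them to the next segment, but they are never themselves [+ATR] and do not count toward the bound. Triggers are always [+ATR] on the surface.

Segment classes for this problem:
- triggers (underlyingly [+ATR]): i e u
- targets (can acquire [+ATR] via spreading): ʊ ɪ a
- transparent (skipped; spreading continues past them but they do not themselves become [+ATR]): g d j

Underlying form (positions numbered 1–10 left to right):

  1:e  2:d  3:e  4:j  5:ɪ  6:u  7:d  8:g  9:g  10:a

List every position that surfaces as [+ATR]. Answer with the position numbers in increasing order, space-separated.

From /e/ at 1 rightward: 2 /d/ transparent; 3 /e/ is itself a trigger — this domain ends here.
From /e/ at 1 leftward: word edge.
From /e/ at 3 rightward: 4 /j/ transparent; 5 /ɪ/ → [+ATR]; bound reached.
From /e/ at 3 leftward: 2 /d/ transparent; 1 /e/ is itself a trigger — this domain ends here.
From /u/ at 6 rightward: 7 /d/ transparent; 8 /g/ transparent; 9 /g/ transparent; 10 /a/ → [+ATR]; bound reached.
From /u/ at 6 leftward: 5 /ɪ/ → [+ATR]; bound reached.

1 3 5 6 10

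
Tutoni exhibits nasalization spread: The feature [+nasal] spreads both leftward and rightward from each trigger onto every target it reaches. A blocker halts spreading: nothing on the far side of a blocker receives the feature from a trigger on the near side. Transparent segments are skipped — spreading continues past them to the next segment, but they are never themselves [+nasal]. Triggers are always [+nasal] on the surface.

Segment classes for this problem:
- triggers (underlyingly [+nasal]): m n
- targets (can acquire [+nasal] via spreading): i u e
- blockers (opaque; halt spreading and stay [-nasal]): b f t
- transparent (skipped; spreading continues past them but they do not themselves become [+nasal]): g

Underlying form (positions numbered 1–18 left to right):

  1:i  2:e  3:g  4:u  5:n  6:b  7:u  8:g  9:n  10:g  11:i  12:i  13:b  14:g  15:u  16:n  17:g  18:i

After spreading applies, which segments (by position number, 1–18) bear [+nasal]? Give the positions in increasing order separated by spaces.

1 2 4 5 7 9 11 12 15 16 18

From /n/ at 5 rightward: 6 /b/ blocks.
From /n/ at 5 leftward: 4 /u/ → [+nasal]; 3 /g/ transparent; 2 /e/ → [+nasal]; 1 /i/ → [+nasal]; word edge.
From /n/ at 9 rightward: 10 /g/ transparent; 11 /i/ → [+nasal]; 12 /i/ → [+nasal]; 13 /b/ blocks.
From /n/ at 9 leftward: 8 /g/ transparent; 7 /u/ → [+nasal]; 6 /b/ blocks.
From /n/ at 16 rightward: 17 /g/ transparent; 18 /i/ → [+nasal]; word edge.
From /n/ at 16 leftward: 15 /u/ → [+nasal]; 14 /g/ transparent; 13 /b/ blocks.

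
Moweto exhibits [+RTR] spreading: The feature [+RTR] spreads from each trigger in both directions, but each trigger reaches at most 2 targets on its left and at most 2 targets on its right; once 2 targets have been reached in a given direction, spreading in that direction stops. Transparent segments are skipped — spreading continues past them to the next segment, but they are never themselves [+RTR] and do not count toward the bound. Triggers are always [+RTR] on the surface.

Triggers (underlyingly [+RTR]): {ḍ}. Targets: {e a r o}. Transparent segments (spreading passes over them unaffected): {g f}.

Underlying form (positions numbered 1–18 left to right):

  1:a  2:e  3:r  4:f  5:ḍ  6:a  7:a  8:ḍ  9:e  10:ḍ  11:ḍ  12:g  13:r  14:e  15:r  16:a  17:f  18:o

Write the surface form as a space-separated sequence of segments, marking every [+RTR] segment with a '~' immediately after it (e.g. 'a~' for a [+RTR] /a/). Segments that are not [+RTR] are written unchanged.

a e~ r~ f ḍ~ a~ a~ ḍ~ e~ ḍ~ ḍ~ g r~ e~ r a f o

From /ḍ/ at 5 rightward: 6 /a/ → [+RTR]; 7 /a/ → [+RTR]; bound reached.
From /ḍ/ at 5 leftward: 4 /f/ transparent; 3 /r/ → [+RTR]; 2 /e/ → [+RTR]; bound reached.
From /ḍ/ at 8 rightward: 9 /e/ → [+RTR]; 10 /ḍ/ is itself a trigger — this domain ends here.
From /ḍ/ at 8 leftward: 7 /a/ → [+RTR]; 6 /a/ → [+RTR]; bound reached.
From /ḍ/ at 10 rightward: 11 /ḍ/ is itself a trigger — this domain ends here.
From /ḍ/ at 10 leftward: 9 /e/ → [+RTR]; 8 /ḍ/ is itself a trigger — this domain ends here.
From /ḍ/ at 11 rightward: 12 /g/ transparent; 13 /r/ → [+RTR]; 14 /e/ → [+RTR]; bound reached.
From /ḍ/ at 11 leftward: 10 /ḍ/ is itself a trigger — this domain ends here.
Targets with no active source: positions 1 15 16 18 stay [-emphatic].
[+RTR] positions on the surface: 2 3 5 6 7 8 9 10 11 13 14.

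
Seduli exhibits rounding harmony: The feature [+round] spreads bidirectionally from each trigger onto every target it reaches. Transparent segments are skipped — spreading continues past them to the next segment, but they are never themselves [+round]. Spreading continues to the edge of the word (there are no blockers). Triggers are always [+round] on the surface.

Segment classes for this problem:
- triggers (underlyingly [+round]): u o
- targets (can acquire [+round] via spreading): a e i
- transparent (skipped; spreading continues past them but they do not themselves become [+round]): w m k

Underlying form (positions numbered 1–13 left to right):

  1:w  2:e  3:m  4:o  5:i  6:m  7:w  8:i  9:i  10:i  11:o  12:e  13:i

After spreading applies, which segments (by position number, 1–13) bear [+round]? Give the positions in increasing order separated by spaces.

2 4 5 8 9 10 11 12 13

From /o/ at 4 rightward: 5 /i/ → [+round]; 6 /m/ transparent; 7 /w/ transparent; 8 /i/ → [+round]; 9 /i/ → [+round]; 10 /i/ → [+round]; 11 /o/ is itself a trigger — this domain ends here.
From /o/ at 4 leftward: 3 /m/ transparent; 2 /e/ → [+round]; 1 /w/ transparent; word edge.
From /o/ at 11 rightward: 12 /e/ → [+round]; 13 /i/ → [+round]; word edge.
From /o/ at 11 leftward: 10 /i/ → [+round]; 9 /i/ → [+round]; 8 /i/ → [+round]; 7 /w/ transparent; 6 /m/ transparent; 5 /i/ → [+round]; 4 /o/ is itself a trigger — this domain ends here.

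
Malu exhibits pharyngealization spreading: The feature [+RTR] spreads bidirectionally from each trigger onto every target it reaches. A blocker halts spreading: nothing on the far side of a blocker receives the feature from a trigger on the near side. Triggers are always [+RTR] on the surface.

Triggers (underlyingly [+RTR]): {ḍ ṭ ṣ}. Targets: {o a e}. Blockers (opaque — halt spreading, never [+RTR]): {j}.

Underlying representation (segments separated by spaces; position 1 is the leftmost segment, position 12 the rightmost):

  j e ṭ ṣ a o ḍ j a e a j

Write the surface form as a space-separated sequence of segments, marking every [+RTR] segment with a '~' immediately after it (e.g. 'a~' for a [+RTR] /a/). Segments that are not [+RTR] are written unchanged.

From /ṭ/ at 3 rightward: 4 /ṣ/ is itself a trigger — this domain ends here.
From /ṭ/ at 3 leftward: 2 /e/ → [+RTR]; 1 /j/ blocks.
From /ṣ/ at 4 rightward: 5 /a/ → [+RTR]; 6 /o/ → [+RTR]; 7 /ḍ/ is itself a trigger — this domain ends here.
From /ṣ/ at 4 leftward: 3 /ṭ/ is itself a trigger — this domain ends here.
From /ḍ/ at 7 rightward: 8 /j/ blocks.
From /ḍ/ at 7 leftward: 6 /o/ → [+RTR]; 5 /a/ → [+RTR]; 4 /ṣ/ is itself a trigger — this domain ends here.
Targets with no active source: positions 9 10 11 stay [-emphatic].
[+RTR] positions on the surface: 2 3 4 5 6 7.

j e~ ṭ~ ṣ~ a~ o~ ḍ~ j a e a j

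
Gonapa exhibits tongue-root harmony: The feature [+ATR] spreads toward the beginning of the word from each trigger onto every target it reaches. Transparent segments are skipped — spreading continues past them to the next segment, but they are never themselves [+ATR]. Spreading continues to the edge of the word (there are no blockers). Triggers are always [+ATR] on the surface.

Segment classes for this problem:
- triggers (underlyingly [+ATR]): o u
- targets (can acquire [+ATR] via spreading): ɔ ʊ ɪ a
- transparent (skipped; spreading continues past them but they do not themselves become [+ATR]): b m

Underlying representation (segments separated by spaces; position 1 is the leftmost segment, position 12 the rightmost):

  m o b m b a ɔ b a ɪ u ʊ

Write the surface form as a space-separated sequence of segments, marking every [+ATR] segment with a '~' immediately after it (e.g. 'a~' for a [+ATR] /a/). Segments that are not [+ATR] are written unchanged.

From /o/ at 2 leftward: 1 /m/ transparent; word edge.
From /u/ at 11 leftward: 10 /ɪ/ → [+ATR]; 9 /a/ → [+ATR]; 8 /b/ transparent; 7 /ɔ/ → [+ATR]; 6 /a/ → [+ATR]; 5 /b/ transparent; 4 /m/ transparent; 3 /b/ transparent; 2 /o/ is itself a trigger — this domain ends here.
Target with no active source: position 12 stays [-ATR].
[+ATR] positions on the surface: 2 6 7 9 10 11.

m o~ b m b a~ ɔ~ b a~ ɪ~ u~ ʊ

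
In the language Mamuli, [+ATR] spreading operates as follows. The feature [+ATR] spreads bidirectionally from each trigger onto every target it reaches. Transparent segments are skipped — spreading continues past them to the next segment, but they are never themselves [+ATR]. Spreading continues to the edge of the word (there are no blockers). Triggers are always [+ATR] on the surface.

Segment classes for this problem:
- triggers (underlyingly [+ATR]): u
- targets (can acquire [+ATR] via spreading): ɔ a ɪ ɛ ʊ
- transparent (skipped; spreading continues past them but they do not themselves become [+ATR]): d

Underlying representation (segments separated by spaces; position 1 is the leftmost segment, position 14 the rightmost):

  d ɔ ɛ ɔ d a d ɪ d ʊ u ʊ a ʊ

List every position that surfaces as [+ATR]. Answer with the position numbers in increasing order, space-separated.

2 3 4 6 8 10 11 12 13 14

From /u/ at 11 rightward: 12 /ʊ/ → [+ATR]; 13 /a/ → [+ATR]; 14 /ʊ/ → [+ATR]; word edge.
From /u/ at 11 leftward: 10 /ʊ/ → [+ATR]; 9 /d/ transparent; 8 /ɪ/ → [+ATR]; 7 /d/ transparent; 6 /a/ → [+ATR]; 5 /d/ transparent; 4 /ɔ/ → [+ATR]; 3 /ɛ/ → [+ATR]; 2 /ɔ/ → [+ATR]; 1 /d/ transparent; word edge.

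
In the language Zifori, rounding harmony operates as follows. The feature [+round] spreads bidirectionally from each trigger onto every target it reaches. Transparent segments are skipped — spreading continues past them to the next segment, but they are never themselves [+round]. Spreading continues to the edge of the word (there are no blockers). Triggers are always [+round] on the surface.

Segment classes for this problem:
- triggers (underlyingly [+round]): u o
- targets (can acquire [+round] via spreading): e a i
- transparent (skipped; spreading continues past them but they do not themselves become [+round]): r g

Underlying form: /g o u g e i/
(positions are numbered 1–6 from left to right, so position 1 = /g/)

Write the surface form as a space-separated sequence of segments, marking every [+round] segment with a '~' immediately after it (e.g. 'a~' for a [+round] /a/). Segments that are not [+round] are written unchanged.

g o~ u~ g e~ i~

From /o/ at 2 rightward: 3 /u/ is itself a trigger — this domain ends here.
From /o/ at 2 leftward: 1 /g/ transparent; word edge.
From /u/ at 3 rightward: 4 /g/ transparent; 5 /e/ → [+round]; 6 /i/ → [+round]; word edge.
From /u/ at 3 leftward: 2 /o/ is itself a trigger — this domain ends here.
[+round] positions on the surface: 2 3 5 6.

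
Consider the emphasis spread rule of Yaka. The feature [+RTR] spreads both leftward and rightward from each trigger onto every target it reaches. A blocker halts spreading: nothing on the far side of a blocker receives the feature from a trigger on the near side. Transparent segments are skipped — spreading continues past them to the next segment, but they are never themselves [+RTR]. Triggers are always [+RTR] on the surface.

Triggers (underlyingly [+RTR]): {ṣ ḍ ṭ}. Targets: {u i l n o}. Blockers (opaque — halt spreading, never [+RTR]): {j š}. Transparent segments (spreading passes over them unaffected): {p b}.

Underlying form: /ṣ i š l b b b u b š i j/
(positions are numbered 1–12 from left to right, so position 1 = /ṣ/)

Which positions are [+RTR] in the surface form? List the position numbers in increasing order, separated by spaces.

From /ṣ/ at 1 rightward: 2 /i/ → [+RTR]; 3 /š/ blocks.
From /ṣ/ at 1 leftward: word edge.
Targets with no active source: positions 4 8 11 stay [-emphatic].

1 2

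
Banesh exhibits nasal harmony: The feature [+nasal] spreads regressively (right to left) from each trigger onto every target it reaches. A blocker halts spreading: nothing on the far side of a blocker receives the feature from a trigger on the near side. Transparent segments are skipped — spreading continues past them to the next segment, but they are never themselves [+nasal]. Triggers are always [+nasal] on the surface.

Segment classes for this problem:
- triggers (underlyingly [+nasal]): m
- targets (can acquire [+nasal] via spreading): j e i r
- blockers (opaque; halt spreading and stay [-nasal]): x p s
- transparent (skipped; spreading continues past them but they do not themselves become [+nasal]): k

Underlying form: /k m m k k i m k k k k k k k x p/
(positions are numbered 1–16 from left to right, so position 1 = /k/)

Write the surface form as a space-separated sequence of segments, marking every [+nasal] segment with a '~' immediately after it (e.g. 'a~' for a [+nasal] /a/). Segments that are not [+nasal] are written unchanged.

From /m/ at 2 leftward: 1 /k/ transparent; word edge.
From /m/ at 3 leftward: 2 /m/ is itself a trigger — this domain ends here.
From /m/ at 7 leftward: 6 /i/ → [+nasal]; 5 /k/ transparent; 4 /k/ transparent; 3 /m/ is itself a trigger — this domain ends here.
[+nasal] positions on the surface: 2 3 6 7.

k m~ m~ k k i~ m~ k k k k k k k x p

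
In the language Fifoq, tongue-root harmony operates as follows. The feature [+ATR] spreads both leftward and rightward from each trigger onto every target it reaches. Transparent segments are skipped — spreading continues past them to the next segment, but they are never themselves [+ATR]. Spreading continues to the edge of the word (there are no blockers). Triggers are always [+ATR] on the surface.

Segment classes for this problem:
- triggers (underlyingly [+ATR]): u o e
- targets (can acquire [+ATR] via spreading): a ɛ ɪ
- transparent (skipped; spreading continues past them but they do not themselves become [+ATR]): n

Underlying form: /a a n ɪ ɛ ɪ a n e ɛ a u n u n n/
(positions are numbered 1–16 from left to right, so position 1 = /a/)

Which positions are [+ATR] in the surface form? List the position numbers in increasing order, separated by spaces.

From /e/ at 9 rightward: 10 /ɛ/ → [+ATR]; 11 /a/ → [+ATR]; 12 /u/ is itself a trigger — this domain ends here.
From /e/ at 9 leftward: 8 /n/ transparent; 7 /a/ → [+ATR]; 6 /ɪ/ → [+ATR]; 5 /ɛ/ → [+ATR]; 4 /ɪ/ → [+ATR]; 3 /n/ transparent; 2 /a/ → [+ATR]; 1 /a/ → [+ATR]; word edge.
From /u/ at 12 rightward: 13 /n/ transparent; 14 /u/ is itself a trigger — this domain ends here.
From /u/ at 12 leftward: 11 /a/ → [+ATR]; 10 /ɛ/ → [+ATR]; 9 /e/ is itself a trigger — this domain ends here.
From /u/ at 14 rightward: 15 /n/ transparent; 16 /n/ transparent; word edge.
From /u/ at 14 leftward: 13 /n/ transparent; 12 /u/ is itself a trigger — this domain ends here.

1 2 4 5 6 7 9 10 11 12 14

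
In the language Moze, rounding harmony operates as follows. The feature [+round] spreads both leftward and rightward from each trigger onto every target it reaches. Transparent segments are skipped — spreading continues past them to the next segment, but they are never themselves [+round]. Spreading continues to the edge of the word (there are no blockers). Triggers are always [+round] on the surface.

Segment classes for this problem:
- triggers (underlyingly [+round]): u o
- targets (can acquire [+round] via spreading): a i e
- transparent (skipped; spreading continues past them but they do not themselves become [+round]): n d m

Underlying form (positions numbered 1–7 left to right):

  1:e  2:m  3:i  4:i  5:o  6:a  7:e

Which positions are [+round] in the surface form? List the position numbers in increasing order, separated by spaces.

1 3 4 5 6 7

From /o/ at 5 rightward: 6 /a/ → [+round]; 7 /e/ → [+round]; word edge.
From /o/ at 5 leftward: 4 /i/ → [+round]; 3 /i/ → [+round]; 2 /m/ transparent; 1 /e/ → [+round]; word edge.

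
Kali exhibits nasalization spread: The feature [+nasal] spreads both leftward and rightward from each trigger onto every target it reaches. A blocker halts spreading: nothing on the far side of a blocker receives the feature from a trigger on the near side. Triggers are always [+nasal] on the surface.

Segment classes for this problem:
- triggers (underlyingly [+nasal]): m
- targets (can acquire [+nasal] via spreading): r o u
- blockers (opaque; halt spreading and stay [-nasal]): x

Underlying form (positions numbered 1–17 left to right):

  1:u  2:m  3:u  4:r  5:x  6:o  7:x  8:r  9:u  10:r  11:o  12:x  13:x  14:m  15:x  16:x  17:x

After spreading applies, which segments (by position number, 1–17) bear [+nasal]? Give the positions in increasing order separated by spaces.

1 2 3 4 14

From /m/ at 2 rightward: 3 /u/ → [+nasal]; 4 /r/ → [+nasal]; 5 /x/ blocks.
From /m/ at 2 leftward: 1 /u/ → [+nasal]; word edge.
From /m/ at 14 rightward: 15 /x/ blocks.
From /m/ at 14 leftward: 13 /x/ blocks.
Targets with no active source: positions 6 8 9 10 11 stay [-nasal].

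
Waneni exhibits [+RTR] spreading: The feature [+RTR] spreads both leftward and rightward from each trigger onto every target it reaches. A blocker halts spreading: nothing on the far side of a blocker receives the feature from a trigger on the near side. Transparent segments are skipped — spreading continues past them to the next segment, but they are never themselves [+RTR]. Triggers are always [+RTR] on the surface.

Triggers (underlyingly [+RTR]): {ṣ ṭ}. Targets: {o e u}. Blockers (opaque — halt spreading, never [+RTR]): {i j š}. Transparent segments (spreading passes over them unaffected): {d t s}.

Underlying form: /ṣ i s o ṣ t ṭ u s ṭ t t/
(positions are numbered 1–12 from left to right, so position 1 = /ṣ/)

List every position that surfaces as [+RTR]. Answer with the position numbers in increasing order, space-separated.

1 4 5 7 8 10

From /ṣ/ at 1 rightward: 2 /i/ blocks.
From /ṣ/ at 1 leftward: word edge.
From /ṣ/ at 5 rightward: 6 /t/ transparent; 7 /ṭ/ is itself a trigger — this domain ends here.
From /ṣ/ at 5 leftward: 4 /o/ → [+RTR]; 3 /s/ transparent; 2 /i/ blocks.
From /ṭ/ at 7 rightward: 8 /u/ → [+RTR]; 9 /s/ transparent; 10 /ṭ/ is itself a trigger — this domain ends here.
From /ṭ/ at 7 leftward: 6 /t/ transparent; 5 /ṣ/ is itself a trigger — this domain ends here.
From /ṭ/ at 10 rightward: 11 /t/ transparent; 12 /t/ transparent; word edge.
From /ṭ/ at 10 leftward: 9 /s/ transparent; 8 /u/ → [+RTR]; 7 /ṭ/ is itself a trigger — this domain ends here.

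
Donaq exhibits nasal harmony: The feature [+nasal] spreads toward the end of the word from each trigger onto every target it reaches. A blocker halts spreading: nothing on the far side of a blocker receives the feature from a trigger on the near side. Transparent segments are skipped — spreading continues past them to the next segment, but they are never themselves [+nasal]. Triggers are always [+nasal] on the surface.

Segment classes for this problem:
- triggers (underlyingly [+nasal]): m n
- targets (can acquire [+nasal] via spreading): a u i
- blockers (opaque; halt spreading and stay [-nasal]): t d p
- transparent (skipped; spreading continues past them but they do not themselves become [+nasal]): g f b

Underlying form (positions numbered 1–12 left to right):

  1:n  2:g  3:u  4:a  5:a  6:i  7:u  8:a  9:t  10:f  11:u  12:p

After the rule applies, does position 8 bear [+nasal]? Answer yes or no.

From /n/ at 1 rightward: 2 /g/ transparent; 3 /u/ → [+nasal]; 4 /a/ → [+nasal]; 5 /a/ → [+nasal]; 6 /i/ → [+nasal]; 7 /u/ → [+nasal]; 8 /a/ → [+nasal]; 9 /t/ blocks.
Target with no active source: position 11 stays [-nasal].
[+nasal] positions on the surface: 1 3 4 5 6 7 8.

yes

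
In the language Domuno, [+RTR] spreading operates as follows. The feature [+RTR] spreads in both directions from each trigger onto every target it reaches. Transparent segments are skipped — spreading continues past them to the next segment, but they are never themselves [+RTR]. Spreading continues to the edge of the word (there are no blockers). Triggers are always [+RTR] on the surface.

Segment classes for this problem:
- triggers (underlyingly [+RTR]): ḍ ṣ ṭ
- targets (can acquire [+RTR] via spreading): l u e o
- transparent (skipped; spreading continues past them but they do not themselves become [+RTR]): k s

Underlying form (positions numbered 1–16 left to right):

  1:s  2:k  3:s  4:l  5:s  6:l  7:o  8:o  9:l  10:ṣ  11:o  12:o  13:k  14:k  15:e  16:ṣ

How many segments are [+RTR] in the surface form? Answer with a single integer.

10

From /ṣ/ at 10 rightward: 11 /o/ → [+RTR]; 12 /o/ → [+RTR]; 13 /k/ transparent; 14 /k/ transparent; 15 /e/ → [+RTR]; 16 /ṣ/ is itself a trigger — this domain ends here.
From /ṣ/ at 10 leftward: 9 /l/ → [+RTR]; 8 /o/ → [+RTR]; 7 /o/ → [+RTR]; 6 /l/ → [+RTR]; 5 /s/ transparent; 4 /l/ → [+RTR]; 3 /s/ transparent; 2 /k/ transparent; 1 /s/ transparent; word edge.
From /ṣ/ at 16 rightward: word edge.
From /ṣ/ at 16 leftward: 15 /e/ → [+RTR]; 14 /k/ transparent; 13 /k/ transparent; 12 /o/ → [+RTR]; 11 /o/ → [+RTR]; 10 /ṣ/ is itself a trigger — this domain ends here.
[+RTR] positions on the surface: 4 6 7 8 9 10 11 12 15 16.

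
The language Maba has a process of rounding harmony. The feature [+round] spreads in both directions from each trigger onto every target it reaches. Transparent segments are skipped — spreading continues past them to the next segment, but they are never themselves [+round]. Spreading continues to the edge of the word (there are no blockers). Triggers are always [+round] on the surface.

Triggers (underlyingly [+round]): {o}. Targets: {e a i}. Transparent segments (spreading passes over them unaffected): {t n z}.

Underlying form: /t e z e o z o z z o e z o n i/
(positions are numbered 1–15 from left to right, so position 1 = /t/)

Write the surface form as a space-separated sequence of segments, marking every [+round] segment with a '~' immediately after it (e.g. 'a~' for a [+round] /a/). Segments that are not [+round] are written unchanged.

From /o/ at 5 rightward: 6 /z/ transparent; 7 /o/ is itself a trigger — this domain ends here.
From /o/ at 5 leftward: 4 /e/ → [+round]; 3 /z/ transparent; 2 /e/ → [+round]; 1 /t/ transparent; word edge.
From /o/ at 7 rightward: 8 /z/ transparent; 9 /z/ transparent; 10 /o/ is itself a trigger — this domain ends here.
From /o/ at 7 leftward: 6 /z/ transparent; 5 /o/ is itself a trigger — this domain ends here.
From /o/ at 10 rightward: 11 /e/ → [+round]; 12 /z/ transparent; 13 /o/ is itself a trigger — this domain ends here.
From /o/ at 10 leftward: 9 /z/ transparent; 8 /z/ transparent; 7 /o/ is itself a trigger — this domain ends here.
From /o/ at 13 rightward: 14 /n/ transparent; 15 /i/ → [+round]; word edge.
From /o/ at 13 leftward: 12 /z/ transparent; 11 /e/ → [+round]; 10 /o/ is itself a trigger — this domain ends here.
[+round] positions on the surface: 2 4 5 7 10 11 13 15.

t e~ z e~ o~ z o~ z z o~ e~ z o~ n i~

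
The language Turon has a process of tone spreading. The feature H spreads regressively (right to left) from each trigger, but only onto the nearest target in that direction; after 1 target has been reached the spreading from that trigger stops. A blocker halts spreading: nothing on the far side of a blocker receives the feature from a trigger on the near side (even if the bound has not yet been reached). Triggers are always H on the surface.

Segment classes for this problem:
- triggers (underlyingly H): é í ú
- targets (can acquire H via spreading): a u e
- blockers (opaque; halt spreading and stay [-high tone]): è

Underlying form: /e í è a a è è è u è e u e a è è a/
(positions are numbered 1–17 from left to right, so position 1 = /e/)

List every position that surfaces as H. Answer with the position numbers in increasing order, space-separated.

1 2

From /í/ at 2 leftward: 1 /e/ → H; bound reached.
Targets with no active source: positions 4 5 9 11 12 13 14 17 stay [-high tone].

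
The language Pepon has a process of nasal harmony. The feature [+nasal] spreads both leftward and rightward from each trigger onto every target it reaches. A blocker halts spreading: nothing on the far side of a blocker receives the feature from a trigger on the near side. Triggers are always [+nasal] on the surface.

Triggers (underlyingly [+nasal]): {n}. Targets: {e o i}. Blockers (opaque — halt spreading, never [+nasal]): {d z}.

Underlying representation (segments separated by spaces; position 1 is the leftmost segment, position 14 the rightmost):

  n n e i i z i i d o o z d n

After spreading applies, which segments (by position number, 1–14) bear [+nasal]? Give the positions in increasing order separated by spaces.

1 2 3 4 5 14

From /n/ at 1 rightward: 2 /n/ is itself a trigger — this domain ends here.
From /n/ at 1 leftward: word edge.
From /n/ at 2 rightward: 3 /e/ → [+nasal]; 4 /i/ → [+nasal]; 5 /i/ → [+nasal]; 6 /z/ blocks.
From /n/ at 2 leftward: 1 /n/ is itself a trigger — this domain ends here.
From /n/ at 14 rightward: word edge.
From /n/ at 14 leftward: 13 /d/ blocks.
Targets with no active source: positions 7 8 10 11 stay [-nasal].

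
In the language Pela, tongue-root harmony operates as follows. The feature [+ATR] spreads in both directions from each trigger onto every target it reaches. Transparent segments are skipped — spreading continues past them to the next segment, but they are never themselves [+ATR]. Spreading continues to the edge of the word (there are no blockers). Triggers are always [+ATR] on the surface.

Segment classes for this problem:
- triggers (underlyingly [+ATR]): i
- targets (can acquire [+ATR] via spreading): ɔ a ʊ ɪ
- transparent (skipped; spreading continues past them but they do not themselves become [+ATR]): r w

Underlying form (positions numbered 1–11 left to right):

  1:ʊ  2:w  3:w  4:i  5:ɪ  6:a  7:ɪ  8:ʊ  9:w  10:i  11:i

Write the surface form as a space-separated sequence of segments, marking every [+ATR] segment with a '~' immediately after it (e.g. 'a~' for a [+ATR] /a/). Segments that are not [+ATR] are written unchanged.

From /i/ at 4 rightward: 5 /ɪ/ → [+ATR]; 6 /a/ → [+ATR]; 7 /ɪ/ → [+ATR]; 8 /ʊ/ → [+ATR]; 9 /w/ transparent; 10 /i/ is itself a trigger — this domain ends here.
From /i/ at 4 leftward: 3 /w/ transparent; 2 /w/ transparent; 1 /ʊ/ → [+ATR]; word edge.
From /i/ at 10 rightward: 11 /i/ is itself a trigger — this domain ends here.
From /i/ at 10 leftward: 9 /w/ transparent; 8 /ʊ/ → [+ATR]; 7 /ɪ/ → [+ATR]; 6 /a/ → [+ATR]; 5 /ɪ/ → [+ATR]; 4 /i/ is itself a trigger — this domain ends here.
From /i/ at 11 rightward: word edge.
From /i/ at 11 leftward: 10 /i/ is itself a trigger — this domain ends here.
[+ATR] positions on the surface: 1 4 5 6 7 8 10 11.

ʊ~ w w i~ ɪ~ a~ ɪ~ ʊ~ w i~ i~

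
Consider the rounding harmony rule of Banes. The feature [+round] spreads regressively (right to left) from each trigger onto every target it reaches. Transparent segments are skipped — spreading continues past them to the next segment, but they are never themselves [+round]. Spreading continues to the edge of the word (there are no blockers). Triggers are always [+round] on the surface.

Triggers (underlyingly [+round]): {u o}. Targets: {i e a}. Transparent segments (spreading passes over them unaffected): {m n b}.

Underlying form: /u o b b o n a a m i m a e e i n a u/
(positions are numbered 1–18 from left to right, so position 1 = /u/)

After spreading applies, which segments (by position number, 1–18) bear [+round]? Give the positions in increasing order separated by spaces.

1 2 5 7 8 10 12 13 14 15 17 18

From /u/ at 1 leftward: word edge.
From /o/ at 2 leftward: 1 /u/ is itself a trigger — this domain ends here.
From /o/ at 5 leftward: 4 /b/ transparent; 3 /b/ transparent; 2 /o/ is itself a trigger — this domain ends here.
From /u/ at 18 leftward: 17 /a/ → [+round]; 16 /n/ transparent; 15 /i/ → [+round]; 14 /e/ → [+round]; 13 /e/ → [+round]; 12 /a/ → [+round]; 11 /m/ transparent; 10 /i/ → [+round]; 9 /m/ transparent; 8 /a/ → [+round]; 7 /a/ → [+round]; 6 /n/ transparent; 5 /o/ is itself a trigger — this domain ends here.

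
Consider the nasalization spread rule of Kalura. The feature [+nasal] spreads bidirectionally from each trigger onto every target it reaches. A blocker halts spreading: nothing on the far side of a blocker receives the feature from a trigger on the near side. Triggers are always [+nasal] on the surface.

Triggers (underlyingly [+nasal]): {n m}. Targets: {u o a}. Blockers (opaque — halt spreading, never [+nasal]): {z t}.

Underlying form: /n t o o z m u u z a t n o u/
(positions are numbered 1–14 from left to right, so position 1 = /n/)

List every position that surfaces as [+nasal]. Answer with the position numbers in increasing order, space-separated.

1 6 7 8 12 13 14

From /n/ at 1 rightward: 2 /t/ blocks.
From /n/ at 1 leftward: word edge.
From /m/ at 6 rightward: 7 /u/ → [+nasal]; 8 /u/ → [+nasal]; 9 /z/ blocks.
From /m/ at 6 leftward: 5 /z/ blocks.
From /n/ at 12 rightward: 13 /o/ → [+nasal]; 14 /u/ → [+nasal]; word edge.
From /n/ at 12 leftward: 11 /t/ blocks.
Targets with no active source: positions 3 4 10 stay [-nasal].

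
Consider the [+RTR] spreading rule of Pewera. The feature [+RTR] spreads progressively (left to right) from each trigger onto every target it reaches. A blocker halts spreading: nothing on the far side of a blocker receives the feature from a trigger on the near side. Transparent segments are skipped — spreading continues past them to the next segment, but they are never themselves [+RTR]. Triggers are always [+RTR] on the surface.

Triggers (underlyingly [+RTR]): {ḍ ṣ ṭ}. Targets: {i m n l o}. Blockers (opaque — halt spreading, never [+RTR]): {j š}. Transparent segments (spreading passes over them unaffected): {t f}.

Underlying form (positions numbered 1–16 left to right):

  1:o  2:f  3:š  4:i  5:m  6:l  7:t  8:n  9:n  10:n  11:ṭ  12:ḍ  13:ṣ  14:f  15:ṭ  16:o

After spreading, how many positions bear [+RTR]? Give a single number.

5

From /ṭ/ at 11 rightward: 12 /ḍ/ is itself a trigger — this domain ends here.
From /ḍ/ at 12 rightward: 13 /ṣ/ is itself a trigger — this domain ends here.
From /ṣ/ at 13 rightward: 14 /f/ transparent; 15 /ṭ/ is itself a trigger — this domain ends here.
From /ṭ/ at 15 rightward: 16 /o/ → [+RTR]; word edge.
Targets with no active source: positions 1 4 5 6 8 9 10 stay [-emphatic].
[+RTR] positions on the surface: 11 12 13 15 16.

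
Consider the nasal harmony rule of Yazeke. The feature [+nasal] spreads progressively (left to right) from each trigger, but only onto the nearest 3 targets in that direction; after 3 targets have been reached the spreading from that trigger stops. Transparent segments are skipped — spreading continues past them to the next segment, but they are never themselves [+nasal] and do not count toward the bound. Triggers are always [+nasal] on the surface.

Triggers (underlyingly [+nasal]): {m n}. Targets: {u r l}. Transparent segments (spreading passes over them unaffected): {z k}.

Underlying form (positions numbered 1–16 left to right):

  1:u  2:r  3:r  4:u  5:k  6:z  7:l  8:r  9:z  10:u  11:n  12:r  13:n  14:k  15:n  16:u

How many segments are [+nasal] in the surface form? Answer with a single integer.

5

From /n/ at 11 rightward: 12 /r/ → [+nasal]; 13 /n/ is itself a trigger — this domain ends here.
From /n/ at 13 rightward: 14 /k/ transparent; 15 /n/ is itself a trigger — this domain ends here.
From /n/ at 15 rightward: 16 /u/ → [+nasal]; word edge.
Targets with no active source: positions 1 2 3 4 7 8 10 stay [-nasal].
[+nasal] positions on the surface: 11 12 13 15 16.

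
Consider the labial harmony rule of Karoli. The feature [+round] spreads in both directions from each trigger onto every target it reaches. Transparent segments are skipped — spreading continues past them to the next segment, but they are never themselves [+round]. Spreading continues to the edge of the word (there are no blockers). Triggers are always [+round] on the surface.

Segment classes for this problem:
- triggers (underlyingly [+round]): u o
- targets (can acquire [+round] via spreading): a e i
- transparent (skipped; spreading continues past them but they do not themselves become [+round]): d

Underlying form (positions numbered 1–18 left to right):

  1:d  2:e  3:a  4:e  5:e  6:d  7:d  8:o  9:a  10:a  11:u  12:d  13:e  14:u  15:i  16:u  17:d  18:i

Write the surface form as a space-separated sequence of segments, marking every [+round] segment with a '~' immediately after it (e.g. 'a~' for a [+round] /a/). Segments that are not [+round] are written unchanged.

d e~ a~ e~ e~ d d o~ a~ a~ u~ d e~ u~ i~ u~ d i~

From /o/ at 8 rightward: 9 /a/ → [+round]; 10 /a/ → [+round]; 11 /u/ is itself a trigger — this domain ends here.
From /o/ at 8 leftward: 7 /d/ transparent; 6 /d/ transparent; 5 /e/ → [+round]; 4 /e/ → [+round]; 3 /a/ → [+round]; 2 /e/ → [+round]; 1 /d/ transparent; word edge.
From /u/ at 11 rightward: 12 /d/ transparent; 13 /e/ → [+round]; 14 /u/ is itself a trigger — this domain ends here.
From /u/ at 11 leftward: 10 /a/ → [+round]; 9 /a/ → [+round]; 8 /o/ is itself a trigger — this domain ends here.
From /u/ at 14 rightward: 15 /i/ → [+round]; 16 /u/ is itself a trigger — this domain ends here.
From /u/ at 14 leftward: 13 /e/ → [+round]; 12 /d/ transparent; 11 /u/ is itself a trigger — this domain ends here.
From /u/ at 16 rightward: 17 /d/ transparent; 18 /i/ → [+round]; word edge.
From /u/ at 16 leftward: 15 /i/ → [+round]; 14 /u/ is itself a trigger — this domain ends here.
[+round] positions on the surface: 2 3 4 5 8 9 10 11 13 14 15 16 18.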